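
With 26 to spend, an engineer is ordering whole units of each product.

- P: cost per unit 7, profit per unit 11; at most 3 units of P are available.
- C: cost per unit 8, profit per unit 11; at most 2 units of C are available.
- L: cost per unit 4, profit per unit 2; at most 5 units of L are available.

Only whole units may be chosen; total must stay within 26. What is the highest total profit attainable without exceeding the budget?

2×P, 1×C, and 1×L: cost 26 ≤ 26, profit 2·11 + 1·11 + 1·2 = 35.
3×P and 1×L: cost 25 ≤ 26, profit 3·11 + 1·2 = 35.
Best is 35.

35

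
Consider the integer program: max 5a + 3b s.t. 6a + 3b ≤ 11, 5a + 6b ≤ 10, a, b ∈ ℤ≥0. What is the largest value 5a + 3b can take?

The continuous relaxation peaks at (1.71, 0.238) with value 9.29; rounding to a feasible lattice point costs some objective.
(a,b)=(1,0): 6·1+3·0=6≤11, 5·1+6·0=5≤10, objective 5.
(a,b)=(0,1): 6·0+3·1=3≤11, 5·0+6·1=6≤10, objective 3.
No feasible integer point exceeds 5.

5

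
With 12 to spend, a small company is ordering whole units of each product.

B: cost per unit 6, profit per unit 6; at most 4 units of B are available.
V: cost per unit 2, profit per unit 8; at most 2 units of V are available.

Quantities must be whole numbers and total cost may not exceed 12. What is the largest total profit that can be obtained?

22

1×B and 2×V: cost 10 ≤ 12, profit 1·6 + 2·8 = 22.
2×V: cost 4 ≤ 12, profit 2·8 = 16.
Best is 22.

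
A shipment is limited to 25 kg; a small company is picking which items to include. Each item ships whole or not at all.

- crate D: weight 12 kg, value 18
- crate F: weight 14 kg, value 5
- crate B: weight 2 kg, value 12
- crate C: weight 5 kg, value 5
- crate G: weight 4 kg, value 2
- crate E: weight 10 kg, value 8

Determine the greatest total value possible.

38

Treat it as a binary knapsack problem.
Allowing fractional choices, the relaxed optimum would be about 39.8, but items are indivisible.
crate D + crate B + crate C + crate G: weight 12 + 2 + 5 + 4 = 23 ≤ 25, value 18 + 12 + 5 + 2 = 37.
crate D + crate B + crate C: weight 12 + 2 + 5 = 19 ≤ 25, value 18 + 12 + 5 = 35.
crate D + crate B + crate E: weight 12 + 2 + 10 = 24 ≤ 25, value 18 + 12 + 8 = 38.
Best is crate D, crate B, and crate E with total value 38.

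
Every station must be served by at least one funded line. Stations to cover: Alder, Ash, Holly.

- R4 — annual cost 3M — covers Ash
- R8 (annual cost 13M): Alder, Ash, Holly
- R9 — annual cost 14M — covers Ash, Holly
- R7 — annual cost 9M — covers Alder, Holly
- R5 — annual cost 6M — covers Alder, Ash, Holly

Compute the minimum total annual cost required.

6

R5 alone covers Alder, Ash, Holly — every station.
Total annual cost: 6.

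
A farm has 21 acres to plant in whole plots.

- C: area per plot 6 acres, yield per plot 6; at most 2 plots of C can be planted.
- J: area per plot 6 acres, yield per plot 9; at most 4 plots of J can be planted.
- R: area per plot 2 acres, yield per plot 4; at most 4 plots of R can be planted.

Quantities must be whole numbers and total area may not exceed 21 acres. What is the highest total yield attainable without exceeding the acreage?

34

This is a bounded integer knapsack.
R has the best ratio (4/2); taking only R gives at most 4×4 = 16 (stopped by the supply cap of 4).
Mixing does better — 2×J and 4×R: area 20 ≤ 21, yield 2·9 + 4·4 = 34.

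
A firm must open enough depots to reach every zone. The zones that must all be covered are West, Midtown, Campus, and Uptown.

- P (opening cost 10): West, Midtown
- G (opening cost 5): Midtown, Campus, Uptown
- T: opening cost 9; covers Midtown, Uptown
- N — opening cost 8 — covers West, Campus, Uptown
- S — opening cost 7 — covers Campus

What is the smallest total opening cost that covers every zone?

This is an integer covering problem.
Choose G and N: together they cover West, Midtown, Campus, Uptown — every zone.
Total opening cost: 5 + 8 = 13.
No cover costs less than 13.

13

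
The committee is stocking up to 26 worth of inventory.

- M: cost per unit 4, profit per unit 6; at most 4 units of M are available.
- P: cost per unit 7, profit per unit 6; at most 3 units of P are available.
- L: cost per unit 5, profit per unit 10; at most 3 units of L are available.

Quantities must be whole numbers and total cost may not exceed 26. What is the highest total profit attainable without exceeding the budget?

44

4×M and 2×L: cost 26 ≤ 26, profit 4·6 + 2·10 = 44.
1×M, 1×P, and 3×L: cost 26 ≤ 26, profit 1·6 + 1·6 + 3·10 = 42.
Best is 44.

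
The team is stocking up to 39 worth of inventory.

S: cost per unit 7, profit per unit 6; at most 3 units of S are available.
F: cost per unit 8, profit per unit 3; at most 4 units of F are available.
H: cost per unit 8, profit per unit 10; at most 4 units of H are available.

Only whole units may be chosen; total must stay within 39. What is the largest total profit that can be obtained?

This is a bounded integer knapsack.
Take 1×S and 4×H: cost 39 ≤ 39, profit 1·6 + 4·10 = 46.
H has the best ratio (10/8) and is taken to its limit of 4; remaining capacity is filled optimally with the others.

46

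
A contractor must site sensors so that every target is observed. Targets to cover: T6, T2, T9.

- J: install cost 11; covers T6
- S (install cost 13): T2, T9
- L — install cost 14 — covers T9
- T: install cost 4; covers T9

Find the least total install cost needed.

24

The greedy cost-per-new-target heuristic would pick T, J, and S for 28, but a cheaper cover exists.
Choose J and S: together they cover T6, T2, T9 — every target.
Total install cost: 11 + 13 = 24.
No cover costs less than 24.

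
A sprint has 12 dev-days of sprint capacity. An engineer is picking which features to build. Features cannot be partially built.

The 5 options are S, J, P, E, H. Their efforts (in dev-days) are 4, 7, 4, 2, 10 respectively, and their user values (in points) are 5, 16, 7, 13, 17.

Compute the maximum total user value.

E + H: effort 2 + 10 = 12 ≤ 12, user value 13 + 17 = 30.
J + E: effort 7 + 2 = 9 ≤ 12, user value 16 + 13 = 29.
Best is E and H with total user value 30.

30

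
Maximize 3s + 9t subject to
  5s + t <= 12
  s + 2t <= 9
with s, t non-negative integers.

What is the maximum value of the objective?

39

Relaxing integrality, the LP optimum is 40.50 at (s,t) = (0, 4.5), which is not an integer point.
(s,t)=(1,4): 5·1+1·4=9≤12, 1·1+2·4=9≤9, objective 39.
(s,t)=(0,4): 5·0+1·4=4≤12, 1·0+2·4=8≤9, objective 36.
(s,t)=(1,3): 5·1+1·3=8≤12, 1·1+2·3=7≤9, objective 30.
Maximum is 39 at (s,t)=(1,4).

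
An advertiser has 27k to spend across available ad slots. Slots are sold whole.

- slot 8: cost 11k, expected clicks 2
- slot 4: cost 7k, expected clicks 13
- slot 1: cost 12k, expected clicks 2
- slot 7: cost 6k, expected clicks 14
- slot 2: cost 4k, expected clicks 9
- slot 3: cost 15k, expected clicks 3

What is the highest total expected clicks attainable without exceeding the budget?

Take slot 4, slot 7, and slot 2: cost 7 + 6 + 4 = 17 ≤ 27, expected clicks 13 + 14 + 9 = 36.
No other feasible combination does better.

36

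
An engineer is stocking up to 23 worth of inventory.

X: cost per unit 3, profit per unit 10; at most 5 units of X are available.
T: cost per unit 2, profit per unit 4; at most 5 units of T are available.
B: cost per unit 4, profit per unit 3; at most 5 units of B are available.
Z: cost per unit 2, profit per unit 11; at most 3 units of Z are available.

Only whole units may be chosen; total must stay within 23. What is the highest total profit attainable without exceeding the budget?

87

Take 5×X, 1×T, and 3×Z: cost 23 ≤ 23, profit 5·10 + 1·4 + 3·11 = 87.
Z has the best ratio (11/2) and is taken to its limit of 3; remaining capacity is filled optimally with the others.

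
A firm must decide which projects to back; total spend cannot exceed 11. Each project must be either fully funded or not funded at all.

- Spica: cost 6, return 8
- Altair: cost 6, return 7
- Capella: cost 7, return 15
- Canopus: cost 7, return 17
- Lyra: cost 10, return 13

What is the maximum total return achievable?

This is an integer program with binary decision variables.
Allowing fractional choices, the relaxed optimum would be about 25.6, but projects are indivisible.
Capella: cost 7 ≤ 11, return 15.
Canopus: cost 7 ≤ 11, return 17.
Best is Canopus with total return 17.

17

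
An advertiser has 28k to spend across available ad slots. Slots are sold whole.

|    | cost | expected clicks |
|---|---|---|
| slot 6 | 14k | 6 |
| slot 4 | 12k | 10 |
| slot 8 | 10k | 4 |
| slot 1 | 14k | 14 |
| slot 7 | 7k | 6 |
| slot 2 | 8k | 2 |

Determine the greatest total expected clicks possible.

slot 1 + slot 7: cost 14 + 7 = 21 ≤ 28, expected clicks 14 + 6 = 20.
slot 4 + slot 1: cost 12 + 14 = 26 ≤ 28, expected clicks 10 + 14 = 24.
slot 6 + slot 1: cost 14 + 14 = 28 ≤ 28, expected clicks 6 + 14 = 20.
Best is slot 4 and slot 1 with total expected clicks 24.

24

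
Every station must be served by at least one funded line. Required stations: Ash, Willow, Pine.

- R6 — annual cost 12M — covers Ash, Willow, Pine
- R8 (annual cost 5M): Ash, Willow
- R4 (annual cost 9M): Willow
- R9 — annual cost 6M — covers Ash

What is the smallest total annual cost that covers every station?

This is a weighted set-cover instance.
The greedy cost-per-new-station heuristic would pick R8 and R6 for 17, but a cheaper cover exists.
R6 alone covers Ash, Willow, Pine — every station.
Total annual cost: 12.
No cover costs less than 12.

12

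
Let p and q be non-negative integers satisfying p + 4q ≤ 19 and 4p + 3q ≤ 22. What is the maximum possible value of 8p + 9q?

52

Relaxing integrality, the LP optimum is 56.46 at (p,q) = (2.38, 4.15), which is not an integer point.
(p,q)=(2,4): 1·2+4·4=18≤19, 4·2+3·4=20≤22, objective 52.
(p,q)=(3,3): 1·3+4·3=15≤19, 4·3+3·3=21≤22, objective 51.
The best lattice point is (2,4), giving 52.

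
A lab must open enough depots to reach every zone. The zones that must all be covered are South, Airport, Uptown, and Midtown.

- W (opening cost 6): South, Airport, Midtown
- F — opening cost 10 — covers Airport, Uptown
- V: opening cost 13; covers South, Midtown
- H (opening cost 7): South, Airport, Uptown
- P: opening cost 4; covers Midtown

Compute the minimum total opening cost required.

Choose H and P: together they cover South, Airport, Uptown, Midtown — every zone.
Total opening cost: 7 + 4 = 11.

11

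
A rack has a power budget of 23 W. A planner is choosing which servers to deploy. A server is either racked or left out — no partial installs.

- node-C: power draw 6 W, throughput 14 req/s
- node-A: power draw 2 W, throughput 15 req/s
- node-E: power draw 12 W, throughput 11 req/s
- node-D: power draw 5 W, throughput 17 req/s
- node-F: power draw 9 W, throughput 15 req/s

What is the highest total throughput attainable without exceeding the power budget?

61

node-A + node-D + node-F: power draw 2 + 5 + 9 = 16 ≤ 23, throughput 15 + 17 + 15 = 47.
node-C + node-A + node-D: power draw 6 + 2 + 5 = 13 ≤ 23, throughput 14 + 15 + 17 = 46.
node-C + node-A + node-D + node-F: power draw 6 + 2 + 5 + 9 = 22 ≤ 23, throughput 14 + 15 + 17 + 15 = 61.
Best is node-C, node-A, node-D, and node-F with total throughput 61.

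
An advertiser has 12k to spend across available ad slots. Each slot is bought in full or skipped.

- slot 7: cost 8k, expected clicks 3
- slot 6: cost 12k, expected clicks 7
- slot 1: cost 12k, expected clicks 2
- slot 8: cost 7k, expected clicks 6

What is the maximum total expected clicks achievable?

Treat it as a binary knapsack problem.
Allowing fractional choices, the relaxed optimum would be about 8.9, but ad slots are indivisible.
slot 7: cost 8 ≤ 12, expected clicks 3.
slot 6: cost 12 ≤ 12, expected clicks 7.
slot 8: cost 7 ≤ 12, expected clicks 6.
Best is slot 6 with total expected clicks 7.

7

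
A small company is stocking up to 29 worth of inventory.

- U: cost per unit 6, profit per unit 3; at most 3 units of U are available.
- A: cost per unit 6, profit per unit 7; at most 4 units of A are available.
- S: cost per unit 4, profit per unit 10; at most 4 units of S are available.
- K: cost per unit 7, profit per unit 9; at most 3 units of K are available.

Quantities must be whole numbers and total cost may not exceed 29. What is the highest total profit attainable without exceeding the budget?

56

S has the best ratio (10/4); taking only S gives at most 4×10 = 40 (stopped by the supply cap of 4).
Mixing does better — 1×A, 4×S, and 1×K: cost 29 ≤ 29, profit 1·7 + 4·10 + 1·9 = 56.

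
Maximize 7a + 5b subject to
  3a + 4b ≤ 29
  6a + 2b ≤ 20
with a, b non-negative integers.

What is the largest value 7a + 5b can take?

37

(a,b)=(1,6): 3·1+4·6=27≤29, 6·1+2·6=18≤20, objective 37.
(a,b)=(0,7): 3·0+4·7=28≤29, 6·0+2·7=14≤20, objective 35.
The best lattice point is (1,6), giving 37.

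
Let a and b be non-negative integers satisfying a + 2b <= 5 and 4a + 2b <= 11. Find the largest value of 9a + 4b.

22

Relaxing integrality, the LP optimum is 24.75 at (a,b) = (2.75, 0), which is not an integer point.
(a,b)=(2,1) is feasible, giving 22.
(a,b)=(2,0) is feasible, giving 18.
(a,b)=(1,2) is feasible, giving 17.
Maximum is 22 at (a,b)=(2,1).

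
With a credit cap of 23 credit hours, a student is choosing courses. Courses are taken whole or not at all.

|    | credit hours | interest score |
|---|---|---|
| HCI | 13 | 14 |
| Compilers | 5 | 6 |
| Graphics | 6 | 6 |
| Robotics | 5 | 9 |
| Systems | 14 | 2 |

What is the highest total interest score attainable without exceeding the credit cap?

HCI + Compilers + Robotics: credit hours 13 + 5 + 5 = 23 ≤ 23, interest score 14 + 6 + 9 = 29.
Compilers + Graphics + Robotics: credit hours 5 + 6 + 5 = 16 ≤ 23, interest score 6 + 6 + 9 = 21.
HCI + Robotics: credit hours 13 + 5 = 18 ≤ 23, interest score 14 + 9 = 23.
Best is HCI, Compilers, and Robotics with total interest score 29.

29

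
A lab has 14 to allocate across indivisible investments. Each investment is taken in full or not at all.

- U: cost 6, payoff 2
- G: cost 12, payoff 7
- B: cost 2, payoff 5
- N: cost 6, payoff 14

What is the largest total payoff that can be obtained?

This is an integer program with binary decision variables.
B + N: cost 2 + 6 = 8 ≤ 14, payoff 5 + 14 = 19.
U + B + N: cost 6 + 2 + 6 = 14 ≤ 14, payoff 2 + 5 + 14 = 21.
Best is U, B, and N with total payoff 21.

21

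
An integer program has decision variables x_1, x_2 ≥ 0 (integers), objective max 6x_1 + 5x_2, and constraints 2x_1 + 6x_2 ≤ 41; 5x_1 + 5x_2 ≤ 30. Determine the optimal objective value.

(x_1,x_2)=(6,0): 2·6+6·0=12≤41, 5·6+5·0=30≤30, objective 36.
(x_1,x_2)=(5,1): 2·5+6·1=16≤41, 5·5+5·1=30≤30, objective 35.
(x_1,x_2)=(5,0): 2·5+6·0=10≤41, 5·5+5·0=25≤30, objective 30.
No feasible integer point exceeds 36.

36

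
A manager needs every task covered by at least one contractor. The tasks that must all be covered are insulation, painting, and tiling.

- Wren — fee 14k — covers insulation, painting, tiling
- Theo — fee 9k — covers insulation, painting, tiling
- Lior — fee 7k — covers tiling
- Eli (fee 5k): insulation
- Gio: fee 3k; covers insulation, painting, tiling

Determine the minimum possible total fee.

Gio alone covers insulation, painting, tiling — every task.
Total fee: 3.
No cover costs less than 3.

3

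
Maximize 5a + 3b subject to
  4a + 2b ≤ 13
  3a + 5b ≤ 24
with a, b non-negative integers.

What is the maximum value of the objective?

(a,b)=(1,4): 4·1+2·4=12≤13, 3·1+5·4=23≤24, objective 17.
(a,b)=(1,3): 4·1+2·3=10≤13, 3·1+5·3=18≤24, objective 14.
(a,b)=(0,4): 4·0+2·4=8≤13, 3·0+5·4=20≤24, objective 12.
The best lattice point is (1,4), giving 17.

17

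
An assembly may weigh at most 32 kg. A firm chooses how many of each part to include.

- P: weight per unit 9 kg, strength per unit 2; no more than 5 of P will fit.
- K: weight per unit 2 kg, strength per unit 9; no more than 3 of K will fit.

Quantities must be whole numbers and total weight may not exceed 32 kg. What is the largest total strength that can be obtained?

K has the best ratio (9/2); taking only K gives at most 3×9 = 27 (stopped by the supply cap of 3).
Mixing does better — 2×P and 3×K: weight 24 ≤ 32, strength 2·2 + 3·9 = 31.

31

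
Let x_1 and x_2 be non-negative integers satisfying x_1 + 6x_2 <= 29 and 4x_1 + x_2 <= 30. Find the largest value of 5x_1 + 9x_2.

(x_1,x_2)=(5,4): 1·5+6·4=29≤29, 4·5+1·4=24≤30, objective 61.
(x_1,x_2)=(6,3): 1·6+6·3=24≤29, 4·6+1·3=27≤30, objective 57.
No feasible integer point exceeds 61.

61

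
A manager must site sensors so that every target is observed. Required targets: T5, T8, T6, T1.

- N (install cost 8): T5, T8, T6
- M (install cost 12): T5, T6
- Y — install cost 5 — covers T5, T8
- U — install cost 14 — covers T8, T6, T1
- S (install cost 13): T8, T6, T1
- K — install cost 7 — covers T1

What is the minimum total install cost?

15

This is an integer covering problem.
The greedy cost-per-new-target heuristic would pick Y and S for 18, but a cheaper cover exists.
Choose N and K: together they cover T5, T8, T6, T1 — every target.
Total install cost: 8 + 7 = 15.
No cover costs less than 15.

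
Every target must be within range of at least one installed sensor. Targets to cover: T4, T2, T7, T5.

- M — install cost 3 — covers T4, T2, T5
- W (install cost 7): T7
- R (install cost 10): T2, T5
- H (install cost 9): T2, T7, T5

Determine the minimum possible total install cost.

10

Choose M and W: together they cover T4, T2, T7, T5 — every target.
Total install cost: 3 + 7 = 10.
No cover costs less than 10.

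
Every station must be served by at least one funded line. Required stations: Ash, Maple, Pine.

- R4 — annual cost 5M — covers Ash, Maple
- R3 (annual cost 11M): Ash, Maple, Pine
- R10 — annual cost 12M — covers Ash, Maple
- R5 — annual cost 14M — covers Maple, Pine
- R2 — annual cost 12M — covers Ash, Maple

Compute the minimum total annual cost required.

11

The greedy cost-per-new-station heuristic would pick R4 and R3 for 16, but a cheaper cover exists.
R3 alone covers Ash, Maple, Pine — every station.
Total annual cost: 11.
No cover costs less than 11.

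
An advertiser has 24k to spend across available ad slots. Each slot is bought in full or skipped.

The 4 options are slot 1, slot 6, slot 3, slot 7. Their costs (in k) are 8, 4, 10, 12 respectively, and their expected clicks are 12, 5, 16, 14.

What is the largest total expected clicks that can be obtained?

33

slot 3 + slot 7: cost 10 + 12 = 22 ≤ 24, expected clicks 16 + 14 = 30.
slot 1 + slot 6 + slot 3: cost 8 + 4 + 10 = 22 ≤ 24, expected clicks 12 + 5 + 16 = 33.
slot 1 + slot 6 + slot 7: cost 8 + 4 + 12 = 24 ≤ 24, expected clicks 12 + 5 + 14 = 31.
Best is slot 1, slot 6, and slot 3 with total expected clicks 33.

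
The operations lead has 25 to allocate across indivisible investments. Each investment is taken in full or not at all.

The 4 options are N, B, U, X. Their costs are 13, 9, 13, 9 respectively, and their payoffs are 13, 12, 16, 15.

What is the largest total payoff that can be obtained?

Take U and X: cost 13 + 9 = 22 ≤ 25, payoff 16 + 15 = 31.
No other feasible combination does better.

31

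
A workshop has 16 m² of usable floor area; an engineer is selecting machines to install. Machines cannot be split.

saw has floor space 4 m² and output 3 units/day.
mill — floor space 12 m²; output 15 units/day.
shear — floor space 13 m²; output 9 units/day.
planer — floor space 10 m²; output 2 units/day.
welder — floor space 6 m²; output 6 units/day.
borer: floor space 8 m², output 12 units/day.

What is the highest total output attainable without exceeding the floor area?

Treat it as a binary knapsack problem.
Allowing fractional choices, the relaxed optimum would be about 22.0, but machines are indivisible.
welder + borer: floor space 6 + 8 = 14 ≤ 16, output 6 + 12 = 18.
mill: floor space 12 ≤ 16, output 15.
saw + mill: floor space 4 + 12 = 16 ≤ 16, output 3 + 15 = 18.
The maximum output is 18; one optimal choice is welder and borer.

18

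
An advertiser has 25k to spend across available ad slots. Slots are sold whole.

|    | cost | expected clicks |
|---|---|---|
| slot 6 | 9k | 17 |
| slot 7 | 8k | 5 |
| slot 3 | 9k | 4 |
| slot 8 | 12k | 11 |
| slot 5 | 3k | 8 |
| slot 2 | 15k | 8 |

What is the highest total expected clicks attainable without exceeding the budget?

36

slot 6 + slot 7 + slot 5: cost 9 + 8 + 3 = 20 ≤ 25, expected clicks 17 + 5 + 8 = 30.
slot 6 + slot 8 + slot 5: cost 9 + 12 + 3 = 24 ≤ 25, expected clicks 17 + 11 + 8 = 36.
Best is slot 6, slot 8, and slot 5 with total expected clicks 36.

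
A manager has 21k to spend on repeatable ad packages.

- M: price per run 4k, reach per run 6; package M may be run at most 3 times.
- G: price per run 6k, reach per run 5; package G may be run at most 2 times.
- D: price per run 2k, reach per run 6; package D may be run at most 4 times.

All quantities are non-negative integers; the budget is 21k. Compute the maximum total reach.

42

This is a bounded integer knapsack.
3×M and 4×D: price 20 ≤ 21, reach 3·6 + 4·6 = 42.
2×M and 4×D: price 16 ≤ 21, reach 2·6 + 4·6 = 36.
Best is 42.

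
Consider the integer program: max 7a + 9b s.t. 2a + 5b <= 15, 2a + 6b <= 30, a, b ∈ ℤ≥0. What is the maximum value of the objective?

The continuous relaxation peaks at (7.5, 0) with value 52.50; rounding to a feasible lattice point costs some objective.
(a,b)=(7,0): 2·7+5·0=14≤15, 2·7+6·0=14≤30, objective 49.
(a,b)=(6,0): 2·6+5·0=12≤15, 2·6+6·0=12≤30, objective 42.
The best lattice point is (7,0), giving 49.

49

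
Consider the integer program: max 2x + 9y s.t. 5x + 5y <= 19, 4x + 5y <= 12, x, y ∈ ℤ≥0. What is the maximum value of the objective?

Relaxing integrality, the LP optimum is 21.60 at (x,y) = (0, 2.4), which is not an integer point.
(x,y)=(0,2): 5·0+5·2=10≤19, 4·0+5·2=10≤12, objective 18.
(x,y)=(1,1): 5·1+5·1=10≤19, 4·1+5·1=9≤12, objective 11.
(x,y)=(0,1): 5·0+5·1=5≤19, 4·0+5·1=5≤12, objective 9.
The best lattice point is (0,2), giving 18.

18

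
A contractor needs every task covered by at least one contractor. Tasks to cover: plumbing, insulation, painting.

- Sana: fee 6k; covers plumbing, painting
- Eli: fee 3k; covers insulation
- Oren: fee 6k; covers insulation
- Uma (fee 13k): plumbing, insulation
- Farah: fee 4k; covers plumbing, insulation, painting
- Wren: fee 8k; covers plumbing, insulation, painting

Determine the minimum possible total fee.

This is an integer covering problem.
Farah alone covers plumbing, insulation, painting — every task.
Total fee: 4.

4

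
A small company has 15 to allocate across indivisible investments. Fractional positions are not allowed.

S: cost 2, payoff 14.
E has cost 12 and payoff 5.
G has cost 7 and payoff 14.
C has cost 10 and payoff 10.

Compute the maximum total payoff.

28

S + C: cost 2 + 10 = 12 ≤ 15, payoff 14 + 10 = 24.
S + E: cost 2 + 12 = 14 ≤ 15, payoff 14 + 5 = 19.
S + G: cost 2 + 7 = 9 ≤ 15, payoff 14 + 14 = 28.
Best is S and G with total payoff 28.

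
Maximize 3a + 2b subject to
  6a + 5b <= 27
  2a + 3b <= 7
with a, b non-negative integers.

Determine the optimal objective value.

The continuous relaxation peaks at (3.5, 0) with value 10.50; rounding to a feasible lattice point costs some objective.
(a,b)=(3,0): 6·3+5·0=18≤27, 2·3+3·0=6≤7, objective 9.
(a,b)=(2,1): 6·2+5·1=17≤27, 2·2+3·1=7≤7, objective 8.
(a,b)=(2,0): 6·2+5·0=12≤27, 2·2+3·0=4≤7, objective 6.
No feasible integer point exceeds 9.

9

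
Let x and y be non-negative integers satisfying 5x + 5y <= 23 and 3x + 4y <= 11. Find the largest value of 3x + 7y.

17

Relaxing integrality, the LP optimum is 19.25 at (x,y) = (0, 2.75), which is not an integer point.
(x,y)=(1,2): 5·1+5·2=15≤23, 3·1+4·2=11≤11, objective 17.
(x,y)=(0,2): 5·0+5·2=10≤23, 3·0+4·2=8≤11, objective 14.
Maximum is 17 at (x,y)=(1,2).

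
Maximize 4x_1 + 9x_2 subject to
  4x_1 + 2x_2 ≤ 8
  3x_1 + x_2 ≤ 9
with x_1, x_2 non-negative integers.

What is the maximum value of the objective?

(x_1,x_2)=(0,4): 4·0+2·4=8≤8, 3·0+1·4=4≤9, objective 36.
(x_1,x_2)=(0,3): 4·0+2·3=6≤8, 3·0+1·3=3≤9, objective 27.
No feasible integer point exceeds 36.

36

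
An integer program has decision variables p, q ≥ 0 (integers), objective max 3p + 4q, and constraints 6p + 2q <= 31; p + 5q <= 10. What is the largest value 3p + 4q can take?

16

(p,q)=(4,1) is feasible, giving 16.
(p,q)=(5,0) is feasible, giving 15.
(p,q)=(3,1) is feasible, giving 13.
(p,q)=(4,0) is feasible, giving 12.
Maximum is 16 at (p,q)=(4,1).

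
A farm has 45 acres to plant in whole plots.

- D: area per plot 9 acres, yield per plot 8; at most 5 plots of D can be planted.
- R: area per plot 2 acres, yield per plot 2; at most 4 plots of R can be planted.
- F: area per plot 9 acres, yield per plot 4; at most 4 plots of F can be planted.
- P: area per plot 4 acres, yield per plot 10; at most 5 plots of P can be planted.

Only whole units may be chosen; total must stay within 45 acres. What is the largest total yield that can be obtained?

P has the best ratio (10/4); taking only P gives at most 5×10 = 50 (stopped by the supply cap of 5).
Mixing does better — 2×D, 3×R, and 5×P: area 44 ≤ 45, yield 2·8 + 3·2 + 5·10 = 72.

72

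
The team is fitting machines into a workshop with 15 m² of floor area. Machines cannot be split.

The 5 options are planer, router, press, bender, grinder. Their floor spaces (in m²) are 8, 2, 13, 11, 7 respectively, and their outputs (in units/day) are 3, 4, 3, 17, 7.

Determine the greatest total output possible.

21

Allowing fractional choices, the relaxed optimum would be about 23.0, but machines are indivisible.
bender: floor space 11 ≤ 15, output 17.
router + bender: floor space 2 + 11 = 13 ≤ 15, output 4 + 17 = 21.
Best is router and bender with total output 21.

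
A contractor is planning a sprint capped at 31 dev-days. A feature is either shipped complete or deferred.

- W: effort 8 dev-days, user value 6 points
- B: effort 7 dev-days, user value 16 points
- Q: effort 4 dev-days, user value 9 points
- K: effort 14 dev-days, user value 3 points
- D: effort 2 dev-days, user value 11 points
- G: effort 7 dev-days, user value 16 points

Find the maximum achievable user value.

58

Allowing fractional choices, the relaxed optimum would be about 58.6, but features are indivisible.
B + Q + D + G: effort 7 + 4 + 2 + 7 = 20 ≤ 31, user value 16 + 9 + 11 + 16 = 52.
W + B + Q + D + G: effort 8 + 7 + 4 + 2 + 7 = 28 ≤ 31, user value 6 + 16 + 9 + 11 + 16 = 58.
W + B + D + G: effort 8 + 7 + 2 + 7 = 24 ≤ 31, user value 6 + 16 + 11 + 16 = 49.
Best is W, B, Q, D, and G with total user value 58.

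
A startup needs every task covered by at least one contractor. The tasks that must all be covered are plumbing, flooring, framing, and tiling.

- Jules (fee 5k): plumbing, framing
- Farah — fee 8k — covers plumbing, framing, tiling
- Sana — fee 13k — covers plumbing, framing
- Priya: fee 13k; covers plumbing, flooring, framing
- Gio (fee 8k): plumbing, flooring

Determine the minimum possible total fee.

The greedy cost-per-new-task heuristic would pick Jules, Farah, and Gio for 21, but a cheaper cover exists.
Choose Farah and Gio: together they cover plumbing, flooring, framing, tiling — every task.
Total fee: 8 + 8 = 16.
No cover costs less than 16.

16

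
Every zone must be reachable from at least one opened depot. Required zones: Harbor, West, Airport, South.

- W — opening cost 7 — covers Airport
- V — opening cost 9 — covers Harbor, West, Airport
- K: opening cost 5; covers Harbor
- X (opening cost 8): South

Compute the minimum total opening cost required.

Choose V and X: together they cover Harbor, West, Airport, South — every zone.
Total opening cost: 9 + 8 = 17.
No cover costs less than 17.

17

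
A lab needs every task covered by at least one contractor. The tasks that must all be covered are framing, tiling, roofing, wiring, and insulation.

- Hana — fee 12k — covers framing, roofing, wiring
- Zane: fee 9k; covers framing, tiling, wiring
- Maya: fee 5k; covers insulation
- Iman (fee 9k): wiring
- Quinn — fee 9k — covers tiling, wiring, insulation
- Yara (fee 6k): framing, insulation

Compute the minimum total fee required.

21

The greedy cost-per-new-task heuristic would pick Zane, Maya, and Hana for 26, but a cheaper cover exists.
Choose Hana and Quinn: together they cover framing, tiling, roofing, wiring, insulation — every task.
Total fee: 12 + 9 = 21.
No cover costs less than 21.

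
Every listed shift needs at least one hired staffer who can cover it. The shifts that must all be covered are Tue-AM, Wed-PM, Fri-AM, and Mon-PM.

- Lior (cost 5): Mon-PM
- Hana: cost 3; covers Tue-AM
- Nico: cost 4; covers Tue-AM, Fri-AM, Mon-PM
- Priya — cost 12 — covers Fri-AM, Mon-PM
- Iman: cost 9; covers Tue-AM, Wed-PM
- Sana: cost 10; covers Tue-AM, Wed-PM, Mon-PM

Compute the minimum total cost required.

Choose Nico and Iman: together they cover Tue-AM, Wed-PM, Fri-AM, Mon-PM — every shift.
Total cost: 4 + 9 = 13.
No cover costs less than 13.

13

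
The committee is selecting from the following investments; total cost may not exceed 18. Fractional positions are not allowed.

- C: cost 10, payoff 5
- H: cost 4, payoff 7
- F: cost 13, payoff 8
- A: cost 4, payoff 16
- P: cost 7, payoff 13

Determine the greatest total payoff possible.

Allowing fractional choices, the relaxed optimum would be about 37.8, but investments are indivisible.
H + A + P: cost 4 + 4 + 7 = 15 ≤ 18, payoff 7 + 16 + 13 = 36.
C + H + A: cost 10 + 4 + 4 = 18 ≤ 18, payoff 5 + 7 + 16 = 28.
A + P: cost 4 + 7 = 11 ≤ 18, payoff 16 + 13 = 29.
Best is H, A, and P with total payoff 36.

36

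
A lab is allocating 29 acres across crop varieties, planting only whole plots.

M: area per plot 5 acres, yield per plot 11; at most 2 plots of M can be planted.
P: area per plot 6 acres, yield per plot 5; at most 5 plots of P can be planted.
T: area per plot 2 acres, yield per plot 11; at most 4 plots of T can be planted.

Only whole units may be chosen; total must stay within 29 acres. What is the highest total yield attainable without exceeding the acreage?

This is a bounded integer knapsack.
2×M and 4×T: area 18 ≤ 29, yield 2·11 + 4·11 = 66.
2×M, 1×P, and 4×T: area 24 ≤ 29, yield 2·11 + 1·5 + 4·11 = 71.
Best is 71.

71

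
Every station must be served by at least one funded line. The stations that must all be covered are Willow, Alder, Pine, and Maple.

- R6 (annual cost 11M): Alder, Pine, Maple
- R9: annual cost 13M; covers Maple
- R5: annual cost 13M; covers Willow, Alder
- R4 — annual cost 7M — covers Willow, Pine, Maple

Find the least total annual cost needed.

This is a weighted set-cover instance.
Choose R6 and R4: together they cover Willow, Alder, Pine, Maple — every station.
Total annual cost: 11 + 7 = 18.
No cover costs less than 18.

18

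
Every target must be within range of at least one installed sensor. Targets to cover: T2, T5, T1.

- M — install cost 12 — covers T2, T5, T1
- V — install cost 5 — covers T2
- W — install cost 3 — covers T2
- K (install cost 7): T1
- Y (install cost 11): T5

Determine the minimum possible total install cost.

The greedy cost-per-new-target heuristic would pick W and M for 15, but a cheaper cover exists.
M alone covers T2, T5, T1 — every target.
Total install cost: 12.
No cover costs less than 12.

12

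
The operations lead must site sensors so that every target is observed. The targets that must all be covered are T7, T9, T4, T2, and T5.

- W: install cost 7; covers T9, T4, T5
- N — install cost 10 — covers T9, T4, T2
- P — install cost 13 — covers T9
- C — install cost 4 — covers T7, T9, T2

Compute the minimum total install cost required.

Choose W and C: together they cover T7, T9, T4, T2, T5 — every target.
Total install cost: 7 + 4 = 11.
No cover costs less than 11.

11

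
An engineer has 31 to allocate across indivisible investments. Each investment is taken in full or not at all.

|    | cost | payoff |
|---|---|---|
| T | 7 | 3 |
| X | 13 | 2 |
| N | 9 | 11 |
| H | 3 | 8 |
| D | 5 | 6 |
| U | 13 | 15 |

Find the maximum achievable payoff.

This is an integer program with binary decision variables.
Allowing fractional choices, the relaxed optimum would be about 40.4, but investments are indivisible.
N + H + U: cost 9 + 3 + 13 = 25 ≤ 31, payoff 11 + 8 + 15 = 34.
N + H + D + U: cost 9 + 3 + 5 + 13 = 30 ≤ 31, payoff 11 + 8 + 6 + 15 = 40.
Best is N, H, D, and U with total payoff 40.

40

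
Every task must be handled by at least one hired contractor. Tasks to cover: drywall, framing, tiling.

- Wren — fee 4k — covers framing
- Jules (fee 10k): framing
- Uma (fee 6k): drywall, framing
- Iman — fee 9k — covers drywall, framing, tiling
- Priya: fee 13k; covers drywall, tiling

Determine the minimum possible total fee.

9

The greedy cost-per-new-task heuristic would pick Uma and Iman for 15, but a cheaper cover exists.
Iman alone covers drywall, framing, tiling — every task.
Total fee: 9.
No cover costs less than 9.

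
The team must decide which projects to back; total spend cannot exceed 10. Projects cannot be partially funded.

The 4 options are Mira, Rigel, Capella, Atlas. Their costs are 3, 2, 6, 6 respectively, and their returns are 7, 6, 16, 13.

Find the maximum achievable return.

23

Allowing fractional choices, the relaxed optimum would be about 26.7, but projects are indivisible.
Mira + Capella: cost 3 + 6 = 9 ≤ 10, return 7 + 16 = 23.
Mira + Atlas: cost 3 + 6 = 9 ≤ 10, return 7 + 13 = 20.
Rigel + Capella: cost 2 + 6 = 8 ≤ 10, return 6 + 16 = 22.
Best is Mira and Capella with total return 23.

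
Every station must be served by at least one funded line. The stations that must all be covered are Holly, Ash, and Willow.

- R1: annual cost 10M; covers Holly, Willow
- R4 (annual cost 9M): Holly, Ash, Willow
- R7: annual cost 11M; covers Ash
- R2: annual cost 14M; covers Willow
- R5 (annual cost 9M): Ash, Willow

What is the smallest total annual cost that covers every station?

This is an integer covering problem.
R4 alone covers Holly, Ash, Willow — every station.
Total annual cost: 9.
No cover costs less than 9.

9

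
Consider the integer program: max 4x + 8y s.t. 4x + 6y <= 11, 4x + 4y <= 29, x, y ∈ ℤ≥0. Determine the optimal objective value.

12

(x,y)=(1,1) is feasible, giving 12.
(x,y)=(0,1) is feasible, giving 8.
(x,y)=(2,0) is feasible, giving 8.
(x,y)=(1,0) is feasible, giving 4.
No feasible integer point exceeds 12.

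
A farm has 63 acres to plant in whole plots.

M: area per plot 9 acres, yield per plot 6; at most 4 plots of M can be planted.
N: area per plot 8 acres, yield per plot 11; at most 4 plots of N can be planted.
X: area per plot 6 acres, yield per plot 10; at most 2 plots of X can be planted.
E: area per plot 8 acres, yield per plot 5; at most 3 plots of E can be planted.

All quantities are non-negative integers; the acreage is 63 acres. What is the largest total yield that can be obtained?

76

2×M, 4×N, and 2×X: area 62 ≤ 63, yield 2·6 + 4·11 + 2·10 = 76.
1×M, 4×N, 2×X, and 1×E: area 61 ≤ 63, yield 1·6 + 4·11 + 2·10 + 1·5 = 75.
Best is 76.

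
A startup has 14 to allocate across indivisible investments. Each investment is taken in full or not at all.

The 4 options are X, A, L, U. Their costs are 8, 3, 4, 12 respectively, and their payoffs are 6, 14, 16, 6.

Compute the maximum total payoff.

30

This is an integer program with binary decision variables.
Take A and L: cost 3 + 4 = 7 ≤ 14, payoff 14 + 16 = 30.
No other feasible combination does better.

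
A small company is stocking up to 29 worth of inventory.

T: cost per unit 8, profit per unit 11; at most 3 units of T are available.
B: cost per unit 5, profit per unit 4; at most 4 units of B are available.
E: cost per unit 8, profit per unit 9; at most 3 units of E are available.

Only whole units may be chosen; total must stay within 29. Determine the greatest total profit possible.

37

T has the best ratio (11/8); taking only T gives at most 3×11 = 33 (stopped by the cost limit).
Mixing does better — 3×T and 1×B: cost 29 ≤ 29, profit 3·11 + 1·4 = 37.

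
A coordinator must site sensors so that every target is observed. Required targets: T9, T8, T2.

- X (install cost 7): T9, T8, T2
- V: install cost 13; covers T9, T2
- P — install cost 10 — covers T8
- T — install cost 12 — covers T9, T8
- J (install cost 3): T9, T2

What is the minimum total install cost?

7

This is an integer covering problem.
The greedy cost-per-new-target heuristic would pick J and X for 10, but a cheaper cover exists.
X alone covers T9, T8, T2 — every target.
Total install cost: 7.
No cover costs less than 7.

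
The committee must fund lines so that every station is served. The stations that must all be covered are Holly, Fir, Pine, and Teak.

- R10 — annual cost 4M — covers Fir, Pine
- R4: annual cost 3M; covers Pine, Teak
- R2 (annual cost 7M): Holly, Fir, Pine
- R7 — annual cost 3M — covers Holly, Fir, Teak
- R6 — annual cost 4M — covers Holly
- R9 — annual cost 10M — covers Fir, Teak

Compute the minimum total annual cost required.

6

Choose R4 and R7: together they cover Holly, Fir, Pine, Teak — every station.
Total annual cost: 3 + 3 = 6.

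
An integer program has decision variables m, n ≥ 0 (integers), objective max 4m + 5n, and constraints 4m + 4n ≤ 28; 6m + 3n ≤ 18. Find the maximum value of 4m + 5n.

(m,n)=(0,6): 4·0+4·6=24≤28, 6·0+3·6=18≤18, objective 30.
(m,n)=(0,5): 4·0+4·5=20≤28, 6·0+3·5=15≤18, objective 25.
No feasible integer point exceeds 30.

30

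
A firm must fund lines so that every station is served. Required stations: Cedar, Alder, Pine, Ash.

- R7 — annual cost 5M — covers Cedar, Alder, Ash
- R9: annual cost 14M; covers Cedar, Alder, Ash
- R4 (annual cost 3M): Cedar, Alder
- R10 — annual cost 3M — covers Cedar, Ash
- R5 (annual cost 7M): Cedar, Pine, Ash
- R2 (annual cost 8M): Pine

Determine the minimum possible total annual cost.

10

The greedy cost-per-new-station heuristic would pick R4, R10, and R5 for 13, but a cheaper cover exists.
Choose R4 and R5: together they cover Cedar, Alder, Pine, Ash — every station.
Total annual cost: 3 + 7 = 10.
No cover costs less than 10.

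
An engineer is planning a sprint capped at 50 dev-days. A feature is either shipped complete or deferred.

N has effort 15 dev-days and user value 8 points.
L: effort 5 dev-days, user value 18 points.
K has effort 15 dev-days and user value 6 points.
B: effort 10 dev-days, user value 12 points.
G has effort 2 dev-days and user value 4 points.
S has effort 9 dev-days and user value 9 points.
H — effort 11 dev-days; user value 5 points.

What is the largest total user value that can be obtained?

Allowing fractional choices, the relaxed optimum would be about 55.1, but features are indivisible.
N + L + B + S + H: effort 15 + 5 + 10 + 9 + 11 = 50 ≤ 50, user value 8 + 18 + 12 + 9 + 5 = 52.
N + L + B + G + S: effort 15 + 5 + 10 + 2 + 9 = 41 ≤ 50, user value 8 + 18 + 12 + 4 + 9 = 51.
Best is N, L, B, S, and H with total user value 52.

52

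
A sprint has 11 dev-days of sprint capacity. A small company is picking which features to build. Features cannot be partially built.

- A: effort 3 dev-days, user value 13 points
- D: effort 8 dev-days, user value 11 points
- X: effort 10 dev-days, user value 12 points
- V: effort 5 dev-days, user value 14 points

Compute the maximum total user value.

27

Allowing fractional choices, the relaxed optimum would be about 31.1, but features are indivisible.
A + V: effort 3 + 5 = 8 ≤ 11, user value 13 + 14 = 27.
A + D: effort 3 + 8 = 11 ≤ 11, user value 13 + 11 = 24.
Best is A and V with total user value 27.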